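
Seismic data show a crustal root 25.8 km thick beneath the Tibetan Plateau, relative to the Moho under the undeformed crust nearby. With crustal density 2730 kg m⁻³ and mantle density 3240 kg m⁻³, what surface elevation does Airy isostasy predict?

4.82 km

In Airy isostatic equilibrium: ρ_c h = (ρ_m − ρ_c) r.
h = r (ρ_m − ρ_c) / ρ_c = 25.8 km × (3240 − 2730) / 2730 = 4.82 km.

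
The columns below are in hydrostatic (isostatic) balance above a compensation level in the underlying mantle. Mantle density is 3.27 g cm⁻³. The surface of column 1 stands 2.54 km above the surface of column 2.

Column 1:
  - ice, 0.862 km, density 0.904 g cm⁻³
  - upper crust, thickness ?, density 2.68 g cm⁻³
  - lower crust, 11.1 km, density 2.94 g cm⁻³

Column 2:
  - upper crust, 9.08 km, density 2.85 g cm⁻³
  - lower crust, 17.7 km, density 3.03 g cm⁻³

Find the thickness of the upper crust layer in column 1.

Take the compensation level at the base of the deeper column (depth z_c below the surface of column 1) and equate Σ ρ_i t_i down to z_c; mantle fills any gap and the z_c terms cancel.
Column 1: 0.862×0.904 + x×2.68 + 11.1×2.94 + (z_c − 11.962 − x)×3.27
Column 2: 2.54×0 + 9.08×2.85 + 17.7×3.03 + (z_c − 2.54 − 26.78)×3.27
The z_c×3.27 term appears on both sides and cancels. Collect the known terms of each column as K = Σ(ρt)_known − 3.27 × (depth of known layers): K_1 = 33.413248 − 3.27×11.962 = −5.702492; K_2 = 79.509 − 3.27×(2.54 + 26.78) = −16.3674.
Balance: K_1 − x×(3.27 − 2.68) = K_2, so x = (K_1 − K_2)/(3.27 − 2.68) = 10.6649/0.59 = 18.1 km.

18.1 km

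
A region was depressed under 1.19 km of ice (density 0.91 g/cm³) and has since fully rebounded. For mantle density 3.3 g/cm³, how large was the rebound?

0.328 km

Removing the load lets mantle flow back in; uplift u satisfies ρ_ice t = ρ_m u.
u = t ρ_ice/ρ_m = 1.19 km × 0.91/3.3 = 0.328 km.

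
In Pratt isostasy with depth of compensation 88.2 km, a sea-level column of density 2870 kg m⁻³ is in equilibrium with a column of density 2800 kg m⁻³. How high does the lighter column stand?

2.21 km

ρ_ref D = ρ (D + h) → h = D (ρ_ref − ρ)/ρ.
h = 88.2 km × (2870 − 2800)/2800 = 2.21 km.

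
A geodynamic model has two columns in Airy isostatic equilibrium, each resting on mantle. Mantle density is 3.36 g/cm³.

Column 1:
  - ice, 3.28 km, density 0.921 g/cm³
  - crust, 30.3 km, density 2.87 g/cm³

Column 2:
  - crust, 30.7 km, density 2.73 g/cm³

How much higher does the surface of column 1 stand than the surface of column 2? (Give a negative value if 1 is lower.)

For any compensation level in the mantle, the mantle terms cancel and isostasy reduces to e = (Σt_1 − Σt_2) − (Σ(ρt)_1 − Σ(ρt)_2) / ρ_m.
Σt_1 = 33.58 km; Σt_2 = 30.7 km; Σ(ρt)_1 = 89.98188; Σ(ρt)_2 = 83.811 (in km·g/cm³).
e = (33.58 − 30.7) − (89.98188 − 83.811) / 3.36 = 1.04 km.

1.04 km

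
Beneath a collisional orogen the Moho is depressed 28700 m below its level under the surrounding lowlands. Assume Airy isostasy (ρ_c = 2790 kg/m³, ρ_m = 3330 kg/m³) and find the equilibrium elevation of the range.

Isostatic balance requires: ρ_c h = (ρ_m − ρ_c) r.
h = r (ρ_m − ρ_c) / ρ_c = 28700 m × (3330 − 2790) / 2790 = 5550 m.

5550 m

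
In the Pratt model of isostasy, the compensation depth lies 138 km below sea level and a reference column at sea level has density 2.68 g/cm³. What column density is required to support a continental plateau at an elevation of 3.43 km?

Pratt balance: ρ_ref D = ρ (D + h).
ρ = ρ_ref D/(D + h) = 2.68 × 138 km/(138 km + 3.43 km) = 2.62 g/cm³.

2.62 g/cm³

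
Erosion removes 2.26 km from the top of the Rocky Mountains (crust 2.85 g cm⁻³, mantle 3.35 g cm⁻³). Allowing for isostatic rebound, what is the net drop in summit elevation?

Rebound u = e ρ_c/ρ_m = 2.26 km × 2.85/3.35 = 1.923 km.
Net surface drop = e − u = 2.26 km − 1.923 km = e (ρ_m − ρ_c)/ρ_m = 0.337 km.

0.337 km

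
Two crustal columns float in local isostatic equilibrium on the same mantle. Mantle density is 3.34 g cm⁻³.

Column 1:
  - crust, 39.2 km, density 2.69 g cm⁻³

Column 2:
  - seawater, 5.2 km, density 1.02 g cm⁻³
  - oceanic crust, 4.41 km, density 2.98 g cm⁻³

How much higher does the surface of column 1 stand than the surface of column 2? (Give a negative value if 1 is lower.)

For any compensation level in the mantle, the mantle terms cancel and isostasy reduces to e = (Σt_1 − Σt_2) − (Σ(ρt)_1 − Σ(ρt)_2) / ρ_m.
Σt_1 = 39.2 km; Σt_2 = 9.61 km; Σ(ρt)_1 = 105.448; Σ(ρt)_2 = 18.4458 (in km·g cm⁻³).
e = (39.2 − 9.61) − (105.448 − 18.4458) / 3.34 = 3.54 km.

3.54 km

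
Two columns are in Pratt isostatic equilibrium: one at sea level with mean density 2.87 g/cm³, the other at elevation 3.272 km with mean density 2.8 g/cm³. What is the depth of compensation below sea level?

131 km

ρ_ref D = ρ (D + h) → D (ρ_ref − ρ) = ρ h.
D = ρ h/(ρ_ref − ρ) = 2.8 × 3.272 km/(2.87 − 2.8) = 131 km.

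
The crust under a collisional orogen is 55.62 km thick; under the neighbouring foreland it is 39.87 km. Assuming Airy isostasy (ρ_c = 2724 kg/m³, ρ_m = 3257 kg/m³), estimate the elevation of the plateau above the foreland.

Excess crust Δ = 55.62 km − 39.87 km = 15.75 km, split between elevation h and root r with h + r = Δ.
Airy balance ρ_c h = (ρ_m − ρ_c) r gives r = h ρ_c/(ρ_m − ρ_c), so h (1 + ρ_c/(ρ_m − ρ_c)) = Δ, i.e. h = Δ (ρ_m − ρ_c)/ρ_m.
h = 15.75 km × 533/3257 = 2.58 km.

2.58 km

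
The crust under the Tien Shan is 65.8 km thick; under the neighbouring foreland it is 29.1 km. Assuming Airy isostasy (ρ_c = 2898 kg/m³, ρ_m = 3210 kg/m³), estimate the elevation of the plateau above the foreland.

3.57 km

Excess crust Δ = 65.8 km − 29.1 km = 36.7 km, split between elevation h and root r with h + r = Δ.
Airy balance ρ_c h = (ρ_m − ρ_c) r gives r = h ρ_c/(ρ_m − ρ_c), so h (1 + ρ_c/(ρ_m − ρ_c)) = Δ, i.e. h = Δ (ρ_m − ρ_c)/ρ_m.
h = 36.7 km × 312/3210 = 3.57 km.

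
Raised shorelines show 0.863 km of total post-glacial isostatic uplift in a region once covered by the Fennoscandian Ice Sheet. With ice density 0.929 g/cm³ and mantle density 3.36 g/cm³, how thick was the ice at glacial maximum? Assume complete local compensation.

u = t ρ_ice/ρ_m → t = u ρ_m/ρ_ice = 0.863 km × 3.36/0.929 = 3.12 km.

3.12 km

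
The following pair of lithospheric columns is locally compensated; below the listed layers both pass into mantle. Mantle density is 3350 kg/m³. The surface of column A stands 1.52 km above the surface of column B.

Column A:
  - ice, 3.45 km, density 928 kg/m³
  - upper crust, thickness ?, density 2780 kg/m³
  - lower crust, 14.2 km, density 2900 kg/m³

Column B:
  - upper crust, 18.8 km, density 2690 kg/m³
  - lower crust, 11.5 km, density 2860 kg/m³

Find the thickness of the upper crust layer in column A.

14.7 km

Take the compensation level at the base of the deeper column (depth z_c below the surface of column A) and equate Σ ρ_i t_i down to z_c; mantle fills any gap and the z_c terms cancel.
Column A: 3.45×928 + x×2780 + 14.2×2900 + (z_c − 17.65 − x)×3350
Column B: 1.52×0 + 18.8×2690 + 11.5×2860 + (z_c − 1.52 − 30.3)×3350
The z_c×3350 term appears on both sides and cancels. Collect the known terms of each column as K = Σ(ρt)_known − 3350 × (depth of known layers): K_A = 44381.6 − 3350×17.65 = −14745.9; K_B = 83462 − 3350×(1.52 + 30.3) = −23135.
Balance: K_A − x×(3350 − 2780) = K_B, so x = (K_A − K_B)/(3350 − 2780) = 8389.1/570 = 14.7 km.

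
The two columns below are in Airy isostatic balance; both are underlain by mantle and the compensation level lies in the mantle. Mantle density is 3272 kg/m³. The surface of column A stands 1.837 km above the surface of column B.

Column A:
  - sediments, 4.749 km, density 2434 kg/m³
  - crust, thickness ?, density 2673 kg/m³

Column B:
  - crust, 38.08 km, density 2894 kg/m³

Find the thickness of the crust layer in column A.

27.4 km

Take the compensation level at the base of the deeper column (depth z_c below the surface of column A) and equate Σ ρ_i t_i down to z_c; mantle fills any gap and the z_c terms cancel.
Column A: 4.749×2434 + x×2673 + (z_c − 4.749 − x)×3272
Column B: 1.837×0 + 38.08×2894 + (z_c − 1.837 − 38.08)×3272
The z_c×3272 term appears on both sides and cancels. Collect the known terms of each column as K = Σ(ρt)_known − 3272 × (depth of known layers): K_A = 11559.066 − 3272×4.749 = −3979.662; K_B = 110203.52 − 3272×(1.837 + 38.08) = −20404.904.
Balance: K_A − x×(3272 − 2673) = K_B, so x = (K_A − K_B)/(3272 − 2673) = 16425.2/599 = 27.4 km.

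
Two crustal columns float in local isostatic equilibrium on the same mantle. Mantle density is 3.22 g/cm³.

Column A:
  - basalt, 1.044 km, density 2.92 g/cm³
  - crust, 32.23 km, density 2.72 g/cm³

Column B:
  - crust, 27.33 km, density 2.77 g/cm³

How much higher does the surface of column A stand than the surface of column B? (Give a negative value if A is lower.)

1.28 km

For any compensation level in the mantle, the mantle terms cancel and isostasy reduces to e = (Σt_A − Σt_B) − (Σ(ρt)_A − Σ(ρt)_B) / ρ_m.
Σt_A = 33.274 km; Σt_B = 27.33 km; Σ(ρt)_A = 90.71408; Σ(ρt)_B = 75.7041 (in km·g/cm³).
e = (33.274 − 27.33) − (90.71408 − 75.7041) / 3.22 = 1.28 km.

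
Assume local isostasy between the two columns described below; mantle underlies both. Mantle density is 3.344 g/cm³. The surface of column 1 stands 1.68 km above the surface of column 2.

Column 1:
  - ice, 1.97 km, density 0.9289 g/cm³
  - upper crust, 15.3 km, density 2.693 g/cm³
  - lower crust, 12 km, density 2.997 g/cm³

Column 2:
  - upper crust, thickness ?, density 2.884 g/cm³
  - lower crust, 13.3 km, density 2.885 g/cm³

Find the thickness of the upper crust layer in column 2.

Take the compensation level at the base of the deeper column (depth z_c below the surface of column 1) and equate Σ ρ_i t_i down to z_c; mantle fills any gap and the z_c terms cancel.
Column 1: 1.97×0.9289 + 15.3×2.693 + 12×2.997 + (z_c − 29.27)×3.344
Column 2: 1.68×0 + x×2.884 + 13.3×2.885 + (z_c − 1.68 − 13.3 − x)×3.344
The z_c×3.344 term appears on both sides and cancels. Collect the known terms of each column as K = Σ(ρt)_known − 3.344 × (depth of known layers): K_1 = 78.996833 − 3.344×29.27 = −18.882047; K_2 = 38.3705 − 3.344×(1.68 + 13.3) = −11.72262.
Balance: K_1 = K_2 − x×(3.344 − 2.884), so x = (K_2 − K_1)/(3.344 − 2.884) = 7.15943/0.46 = 15.6 km.

15.6 km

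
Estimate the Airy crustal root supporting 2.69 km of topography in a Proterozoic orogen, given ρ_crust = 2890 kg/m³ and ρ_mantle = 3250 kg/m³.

For local isostatic compensation: the weight of the topography is balanced by the buoyancy of the root, ρ_c h = (ρ_m − ρ_c) r.
r = h · ρ_c / (ρ_m − ρ_c) = 2.69 km × 2890 / (3250 − 2890) = 21.6 km.

21.6 km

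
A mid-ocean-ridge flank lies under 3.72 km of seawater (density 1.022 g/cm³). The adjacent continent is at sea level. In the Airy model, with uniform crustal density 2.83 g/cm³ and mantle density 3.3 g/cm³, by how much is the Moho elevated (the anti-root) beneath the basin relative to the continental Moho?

14.3 km

For local isostatic compensation: replacing crust with seawater at the top is compensated by replacing crust with mantle at the base: d (ρ_c − ρ_w) = a (ρ_m − ρ_c).
a = d (ρ_c − ρ_w)/(ρ_m − ρ_c) = 3.72 km × 1.808/0.47 = 14.3 km.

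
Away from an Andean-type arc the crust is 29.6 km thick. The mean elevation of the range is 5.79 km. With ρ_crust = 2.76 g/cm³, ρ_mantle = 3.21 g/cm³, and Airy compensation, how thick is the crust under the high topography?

70.9 km

Root depth r = h ρ_c / (ρ_m − ρ_c) = 5.79 km × 2.76 / 0.45 = 35.51 km.
Total thickness = T + h + r = 29.6 km + 5.79 km + 35.51 km = 70.9 km.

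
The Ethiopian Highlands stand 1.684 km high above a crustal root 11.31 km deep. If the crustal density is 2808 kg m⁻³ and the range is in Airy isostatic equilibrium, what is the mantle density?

3230 kg m⁻³

Airy balance: ρ_c h = (ρ_m − ρ_c) r → ρ_m = ρ_c (1 + h/r).
ρ_m = 2808 × (1 + 1.684 km/11.31 km) = 3230 kg m⁻³.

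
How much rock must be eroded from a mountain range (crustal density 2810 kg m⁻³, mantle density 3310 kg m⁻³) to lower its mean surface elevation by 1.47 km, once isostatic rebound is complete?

9.73 km

Net drop Δ = e − u = e − e ρ_c/ρ_m = e (ρ_m − ρ_c)/ρ_m.
e = Δ ρ_m/(ρ_m − ρ_c) = 1.47 km × 3310/500 = 9.73 km.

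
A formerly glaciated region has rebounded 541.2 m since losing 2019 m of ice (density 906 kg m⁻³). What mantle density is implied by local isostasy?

3380 kg m⁻³

ρ_m = ρ_ice t / u = 906 × 2019 m/541.2 m = 3380 kg m⁻³.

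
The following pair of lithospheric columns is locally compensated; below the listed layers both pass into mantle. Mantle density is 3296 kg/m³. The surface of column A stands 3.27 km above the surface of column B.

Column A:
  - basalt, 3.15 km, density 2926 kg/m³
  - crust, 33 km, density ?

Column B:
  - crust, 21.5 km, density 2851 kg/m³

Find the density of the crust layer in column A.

Take the compensation level at the base of the deeper column (depth z_c below the surface of column A) and equate Σ ρ_i t_i down to z_c; mantle fills any gap and the z_c terms cancel.
Column A: 3.15×2926 + 33×ρ + (z_c − 36.15)×3296
Column B: 3.27×0 + 21.5×2851 + (z_c − 3.27 − 21.5)×3296
The z_c×3296 term appears on both sides and cancels. Collect the known terms of each column as K = Σ(ρt)_known − 3296 × (depth of known layers): K_A = 9216.9 − 3296×36.15 = −109933.5; K_B = 61296.5 − 3296×(3.27 + 21.5) = −20345.42.
Balance: K_A + 33×ρ = K_B, so ρ = (K_B − K_A)/33 = 89588.1/33 = 2710 kg/m³.

2710 kg/m³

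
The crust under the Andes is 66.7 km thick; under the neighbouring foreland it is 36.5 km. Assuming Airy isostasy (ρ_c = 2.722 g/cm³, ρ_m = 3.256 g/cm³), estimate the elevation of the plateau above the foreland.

4.95 km

Excess crust Δ = 66.7 km − 36.5 km = 30.2 km, split between elevation h and root r with h + r = Δ.
Airy balance ρ_c h = (ρ_m − ρ_c) r gives r = h ρ_c/(ρ_m − ρ_c), so h (1 + ρ_c/(ρ_m − ρ_c)) = Δ, i.e. h = Δ (ρ_m − ρ_c)/ρ_m.
h = 30.2 km × 0.534/3.256 = 4.95 km.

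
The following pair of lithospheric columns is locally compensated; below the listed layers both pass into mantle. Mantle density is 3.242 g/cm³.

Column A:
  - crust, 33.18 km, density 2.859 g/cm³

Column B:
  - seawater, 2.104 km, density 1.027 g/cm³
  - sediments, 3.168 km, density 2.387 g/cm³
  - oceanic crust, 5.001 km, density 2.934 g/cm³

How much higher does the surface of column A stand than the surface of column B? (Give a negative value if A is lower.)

1.17 km

For any compensation level in the mantle, the mantle terms cancel and isostasy reduces to e = (Σt_A − Σt_B) − (Σ(ρt)_A − Σ(ρt)_B) / ρ_m.
Σt_A = 33.18 km; Σt_B = 10.273 km; Σ(ρt)_A = 94.86162; Σ(ρt)_B = 24.395758 (in km·g/cm³).
e = (33.18 − 10.273) − (94.86162 − 24.395758) / 3.242 = 1.17 km.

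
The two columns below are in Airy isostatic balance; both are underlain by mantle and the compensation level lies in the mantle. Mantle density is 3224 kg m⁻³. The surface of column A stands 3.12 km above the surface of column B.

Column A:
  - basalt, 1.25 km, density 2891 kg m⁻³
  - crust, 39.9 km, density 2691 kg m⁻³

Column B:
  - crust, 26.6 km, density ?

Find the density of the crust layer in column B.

2790 kg m⁻³

Take the compensation level at the base of the deeper column (depth z_c below the surface of column A) and equate Σ ρ_i t_i down to z_c; mantle fills any gap and the z_c terms cancel.
Column A: 1.25×2891 + 39.9×2691 + (z_c − 41.15)×3224
Column B: 3.12×0 + 26.6×ρ + (z_c − 3.12 − 26.6)×3224
The z_c×3224 term appears on both sides and cancels. Collect the known terms of each column as K = Σ(ρt)_known − 3224 × (depth of known layers): K_A = 110984.65 − 3224×41.15 = −21682.95; K_B = 0 − 3224×(3.12 + 26.6) = −95817.28.
Balance: K_A = K_B + 26.6×ρ, so ρ = (K_A − K_B)/26.6 = 74134.3/26.6 = 2790 kg m⁻³.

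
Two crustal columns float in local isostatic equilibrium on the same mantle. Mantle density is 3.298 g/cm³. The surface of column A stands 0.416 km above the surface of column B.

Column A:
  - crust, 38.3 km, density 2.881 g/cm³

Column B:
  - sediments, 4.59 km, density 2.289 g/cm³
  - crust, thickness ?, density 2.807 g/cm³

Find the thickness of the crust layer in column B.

20.3 km

Take the compensation level at the base of the deeper column (depth z_c below the surface of column A) and equate Σ ρ_i t_i down to z_c; mantle fills any gap and the z_c terms cancel.
Column A: 38.3×2.881 + (z_c − 38.3)×3.298
Column B: 0.416×0 + 4.59×2.289 + x×2.807 + (z_c − 0.416 − 4.59 − x)×3.298
The z_c×3.298 term appears on both sides and cancels. Collect the known terms of each column as K = Σ(ρt)_known − 3.298 × (depth of known layers): K_A = 110.3423 − 3.298×38.3 = −15.9711; K_B = 10.50651 − 3.298×(0.416 + 4.59) = −6.003278.
Balance: K_A = K_B − x×(3.298 − 2.807), so x = (K_B − K_A)/(3.298 − 2.807) = 9.96782/0.491 = 20.3 km.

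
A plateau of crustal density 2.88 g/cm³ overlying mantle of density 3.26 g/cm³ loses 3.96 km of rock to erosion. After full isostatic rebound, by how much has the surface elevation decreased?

Rebound u = e ρ_c/ρ_m = 3.96 km × 2.88/3.26 = 3.498 km.
Net surface drop = e − u = 3.96 km − 3.498 km = e (ρ_m − ρ_c)/ρ_m = 0.462 km.

0.462 km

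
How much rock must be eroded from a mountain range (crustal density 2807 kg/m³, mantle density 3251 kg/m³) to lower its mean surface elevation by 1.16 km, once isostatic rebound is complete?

Net drop Δ = e − u = e − e ρ_c/ρ_m = e (ρ_m − ρ_c)/ρ_m.
e = Δ ρ_m/(ρ_m − ρ_c) = 1.16 km × 3251/444 = 8.49 km.

8.49 km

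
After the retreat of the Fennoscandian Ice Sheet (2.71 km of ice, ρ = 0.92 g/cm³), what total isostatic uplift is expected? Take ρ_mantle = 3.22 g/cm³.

Removing the load lets mantle flow back in; uplift u satisfies ρ_ice t = ρ_m u.
u = t ρ_ice/ρ_m = 2.71 km × 0.92/3.22 = 0.774 km.

0.774 km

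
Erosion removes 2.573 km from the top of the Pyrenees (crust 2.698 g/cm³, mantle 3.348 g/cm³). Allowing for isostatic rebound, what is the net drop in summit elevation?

Rebound u = e ρ_c/ρ_m = 2.573 km × 2.698/3.348 = 2.073 km.
Net surface drop = e − u = 2.573 km − 2.073 km = e (ρ_m − ρ_c)/ρ_m = 0.5 km.

0.5 km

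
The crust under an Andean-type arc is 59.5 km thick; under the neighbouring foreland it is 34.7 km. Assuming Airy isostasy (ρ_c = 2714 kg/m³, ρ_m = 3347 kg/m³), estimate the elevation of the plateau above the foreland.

4.69 km

Excess crust Δ = 59.5 km − 34.7 km = 24.8 km, split between elevation h and root r with h + r = Δ.
Airy balance ρ_c h = (ρ_m − ρ_c) r gives r = h ρ_c/(ρ_m − ρ_c), so h (1 + ρ_c/(ρ_m − ρ_c)) = Δ, i.e. h = Δ (ρ_m − ρ_c)/ρ_m.
h = 24.8 km × 633/3347 = 4.69 km.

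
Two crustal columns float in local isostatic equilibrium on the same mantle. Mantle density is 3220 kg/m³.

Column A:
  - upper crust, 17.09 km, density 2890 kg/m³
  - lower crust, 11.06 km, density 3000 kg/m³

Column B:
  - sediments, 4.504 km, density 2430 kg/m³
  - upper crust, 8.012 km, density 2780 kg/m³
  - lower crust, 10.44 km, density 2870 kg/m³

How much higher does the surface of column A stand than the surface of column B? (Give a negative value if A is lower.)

−0.827 km

For any compensation level in the mantle, the mantle terms cancel and isostasy reduces to e = (Σt_A − Σt_B) − (Σ(ρt)_A − Σ(ρt)_B) / ρ_m.
Σt_A = 28.15 km; Σt_B = 22.956 km; Σ(ρt)_A = 82570.1; Σ(ρt)_B = 63180.88 (in km·kg/m³).
e = (28.15 − 22.956) − (82570.1 − 63180.88) / 3220 = −0.827 km.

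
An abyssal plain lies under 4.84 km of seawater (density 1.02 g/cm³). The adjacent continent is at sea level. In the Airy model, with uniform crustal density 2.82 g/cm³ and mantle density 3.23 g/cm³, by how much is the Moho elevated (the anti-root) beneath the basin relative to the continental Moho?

For local isostatic compensation: replacing crust with seawater at the top is compensated by replacing crust with mantle at the base: d (ρ_c − ρ_w) = a (ρ_m − ρ_c).
a = d (ρ_c − ρ_w)/(ρ_m − ρ_c) = 4.84 km × 1.8/0.41 = 21.2 km.

21.2 km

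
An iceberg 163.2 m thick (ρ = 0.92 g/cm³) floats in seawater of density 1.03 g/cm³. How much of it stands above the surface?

Floating equilibrium: submerged depth d = t ρ_obj/ρ_fluid = 163.2 m × 0.92/1.03 = 145.8 m.
Freeboard = t − d = 163.2 m − 145.8 m = 17.4 m.

17.4 m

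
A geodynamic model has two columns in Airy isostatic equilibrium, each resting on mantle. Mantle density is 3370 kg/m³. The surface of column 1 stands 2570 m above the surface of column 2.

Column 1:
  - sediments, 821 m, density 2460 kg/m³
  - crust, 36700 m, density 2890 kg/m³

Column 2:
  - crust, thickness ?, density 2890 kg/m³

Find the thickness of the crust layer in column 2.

Take the compensation level at the base of the deeper column (depth z_c below the surface of column 1) and equate Σ ρ_i t_i down to z_c; mantle fills any gap and the z_c terms cancel.
Column 1: 821×2460 + 36700×2890 + (z_c − 37521)×3370
Column 2: 2570×0 + x×2890 + (z_c − 2570 − 0 − x)×3370
The z_c×3370 term appears on both sides and cancels. Collect the known terms of each column as K = Σ(ρt)_known − 3370 × (depth of known layers): K_1 = 108082660 − 3370×37521 = −18363110; K_2 = 0 − 3370×(2570 + 0) = −8660900.
Balance: K_1 = K_2 − x×(3370 − 2890), so x = (K_2 − K_1)/(3370 − 2890) = 9702210/480 = 20200 m.

20200 m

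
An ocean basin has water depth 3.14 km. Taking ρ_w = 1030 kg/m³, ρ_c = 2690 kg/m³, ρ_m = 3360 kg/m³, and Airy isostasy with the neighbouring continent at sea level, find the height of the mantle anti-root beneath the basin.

Balancing pressure at the compensation depth: replacing crust with seawater at the top is compensated by replacing crust with mantle at the base: d (ρ_c − ρ_w) = a (ρ_m − ρ_c).
a = d (ρ_c − ρ_w)/(ρ_m − ρ_c) = 3.14 km × 1660/670 = 7.78 km.

7.78 km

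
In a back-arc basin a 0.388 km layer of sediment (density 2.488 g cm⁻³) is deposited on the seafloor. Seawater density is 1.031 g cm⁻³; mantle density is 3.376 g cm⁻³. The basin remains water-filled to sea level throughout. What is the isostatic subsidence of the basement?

0.241 km

Submarine loading: the sediment displaces seawater, and the subsidence is in turn flooded, so s (ρ_m − ρ_w) = t (ρ_sed − ρ_w).
s = 0.388 km × (2.488 − 1.031) / (3.376 − 1.031) = 0.241 km.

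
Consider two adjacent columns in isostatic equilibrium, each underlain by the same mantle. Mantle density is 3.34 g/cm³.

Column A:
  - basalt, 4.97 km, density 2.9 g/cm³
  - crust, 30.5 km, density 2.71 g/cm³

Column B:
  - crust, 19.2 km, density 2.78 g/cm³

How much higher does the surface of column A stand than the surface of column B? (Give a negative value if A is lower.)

3.19 km

For any compensation level in the mantle, the mantle terms cancel and isostasy reduces to e = (Σt_A − Σt_B) − (Σ(ρt)_A − Σ(ρt)_B) / ρ_m.
Σt_A = 35.47 km; Σt_B = 19.2 km; Σ(ρt)_A = 97.068; Σ(ρt)_B = 53.376 (in km·g/cm³).
e = (35.47 − 19.2) − (97.068 − 53.376) / 3.34 = 3.19 km.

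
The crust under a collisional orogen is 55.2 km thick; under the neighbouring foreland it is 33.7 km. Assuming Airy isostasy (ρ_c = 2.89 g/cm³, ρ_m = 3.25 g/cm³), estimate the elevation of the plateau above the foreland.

Excess crust Δ = 55.2 km − 33.7 km = 21.5 km, split between elevation h and root r with h + r = Δ.
Airy balance ρ_c h = (ρ_m − ρ_c) r gives r = h ρ_c/(ρ_m − ρ_c), so h (1 + ρ_c/(ρ_m − ρ_c)) = Δ, i.e. h = Δ (ρ_m − ρ_c)/ρ_m.
h = 21.5 km × 0.36/3.25 = 2.38 km.

2.38 km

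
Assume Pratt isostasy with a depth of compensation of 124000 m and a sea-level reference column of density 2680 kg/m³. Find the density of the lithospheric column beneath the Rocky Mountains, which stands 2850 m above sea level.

Pratt balance: ρ_ref D = ρ (D + h).
ρ = ρ_ref D/(D + h) = 2680 × 124000 m/(124000 m + 2850 m) = 2620 kg/m³.

2620 kg/m³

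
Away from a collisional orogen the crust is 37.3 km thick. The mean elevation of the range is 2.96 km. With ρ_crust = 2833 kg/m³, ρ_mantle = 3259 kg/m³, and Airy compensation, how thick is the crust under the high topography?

Root depth r = h ρ_c / (ρ_m − ρ_c) = 2.96 km × 2833 / 426 = 19.68 km.
Total thickness = T + h + r = 37.3 km + 2.96 km + 19.68 km = 59.9 km.

59.9 km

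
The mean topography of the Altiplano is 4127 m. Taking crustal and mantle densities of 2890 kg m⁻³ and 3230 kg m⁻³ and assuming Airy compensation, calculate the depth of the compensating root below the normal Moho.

In Airy isostatic equilibrium: the weight of the topography is balanced by the buoyancy of the root, ρ_c h = (ρ_m − ρ_c) r.
r = h · ρ_c / (ρ_m − ρ_c) = 4127 m × 2890 / (3230 − 2890) = 35100 m.

35100 m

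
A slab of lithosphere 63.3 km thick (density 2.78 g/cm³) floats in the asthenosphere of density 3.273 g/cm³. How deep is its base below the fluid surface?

53.8 km

Draft d = t ρ_obj/ρ_fluid = 63.3 km × 2.78/3.273 = 53.8 km.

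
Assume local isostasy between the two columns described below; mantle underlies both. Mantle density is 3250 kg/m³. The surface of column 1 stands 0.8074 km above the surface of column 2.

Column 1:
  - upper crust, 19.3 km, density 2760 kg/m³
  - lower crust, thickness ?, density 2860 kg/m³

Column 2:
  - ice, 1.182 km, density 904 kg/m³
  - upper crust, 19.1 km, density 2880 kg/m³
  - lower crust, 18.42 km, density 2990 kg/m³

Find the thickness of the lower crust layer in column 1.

Take the compensation level at the base of the deeper column (depth z_c below the surface of column 1) and equate Σ ρ_i t_i down to z_c; mantle fills any gap and the z_c terms cancel.
Column 1: 19.3×2760 + x×2860 + (z_c − 19.3 − x)×3250
Column 2: 0.8074×0 + 1.182×904 + 19.1×2880 + 18.42×2990 + (z_c − 0.8074 − 38.702)×3250
The z_c×3250 term appears on both sides and cancels. Collect the known terms of each column as K = Σ(ρt)_known − 3250 × (depth of known layers): K_1 = 53268 − 3250×19.3 = −9457; K_2 = 111152.328 − 3250×(0.8074 + 38.702) = −17253.222.
Balance: K_1 − x×(3250 − 2860) = K_2, so x = (K_1 − K_2)/(3250 − 2860) = 7796.22/390 = 20 km.

20 km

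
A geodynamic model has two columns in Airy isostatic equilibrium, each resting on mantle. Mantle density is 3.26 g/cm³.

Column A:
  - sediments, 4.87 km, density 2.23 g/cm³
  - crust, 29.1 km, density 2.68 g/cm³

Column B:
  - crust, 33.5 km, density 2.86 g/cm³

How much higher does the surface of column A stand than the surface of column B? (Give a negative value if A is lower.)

For any compensation level in the mantle, the mantle terms cancel and isostasy reduces to e = (Σt_A − Σt_B) − (Σ(ρt)_A − Σ(ρt)_B) / ρ_m.
Σt_A = 33.97 km; Σt_B = 33.5 km; Σ(ρt)_A = 88.8481; Σ(ρt)_B = 95.81 (in km·g/cm³).
e = (33.97 − 33.5) − (88.8481 − 95.81) / 3.26 = 2.61 km.

2.61 km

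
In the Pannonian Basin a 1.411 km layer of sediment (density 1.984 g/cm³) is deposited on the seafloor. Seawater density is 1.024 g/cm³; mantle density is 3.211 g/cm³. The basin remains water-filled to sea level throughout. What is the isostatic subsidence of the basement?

Submarine loading: the sediment displaces seawater, and the subsidence is in turn flooded, so s (ρ_m − ρ_w) = t (ρ_sed − ρ_w).
s = 1.411 km × (1.984 − 1.024) / (3.211 − 1.024) = 0.619 km.

0.619 km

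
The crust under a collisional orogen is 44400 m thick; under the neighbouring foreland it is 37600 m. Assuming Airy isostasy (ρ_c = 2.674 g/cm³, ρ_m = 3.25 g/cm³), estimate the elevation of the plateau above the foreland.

1210 m

Excess crust Δ = 44400 m − 37600 m = 6800 m, split between elevation h and root r with h + r = Δ.
Airy balance ρ_c h = (ρ_m − ρ_c) r gives r = h ρ_c/(ρ_m − ρ_c), so h (1 + ρ_c/(ρ_m − ρ_c)) = Δ, i.e. h = Δ (ρ_m − ρ_c)/ρ_m.
h = 6800 m × 0.576/3.25 = 1210 m.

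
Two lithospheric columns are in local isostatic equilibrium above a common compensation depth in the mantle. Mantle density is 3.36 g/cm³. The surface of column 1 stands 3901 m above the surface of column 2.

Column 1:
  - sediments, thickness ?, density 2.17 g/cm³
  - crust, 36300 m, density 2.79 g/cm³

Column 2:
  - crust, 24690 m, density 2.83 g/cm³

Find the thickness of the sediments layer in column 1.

Take the compensation level at the base of the deeper column (depth z_c below the surface of column 1) and equate Σ ρ_i t_i down to z_c; mantle fills any gap and the z_c terms cancel.
Column 1: x×2.17 + 36300×2.79 + (z_c − 36300 − x)×3.36
Column 2: 3901×0 + 24690×2.83 + (z_c − 3901 − 24690)×3.36
The z_c×3.36 term appears on both sides and cancels. Collect the known terms of each column as K = Σ(ρt)_known − 3.36 × (depth of known layers): K_1 = 101277 − 3.36×36300 = −20691; K_2 = 69872.7 − 3.36×(3901 + 24690) = −26193.06.
Balance: K_1 − x×(3.36 − 2.17) = K_2, so x = (K_1 − K_2)/(3.36 − 2.17) = 5502.06/1.19 = 4620 m.

4620 m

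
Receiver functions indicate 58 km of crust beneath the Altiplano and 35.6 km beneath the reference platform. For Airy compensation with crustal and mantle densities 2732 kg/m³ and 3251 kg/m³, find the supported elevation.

3.58 km

Excess crust Δ = 58 km − 35.6 km = 22.4 km, split between elevation h and root r with h + r = Δ.
Airy balance ρ_c h = (ρ_m − ρ_c) r gives r = h ρ_c/(ρ_m − ρ_c), so h (1 + ρ_c/(ρ_m − ρ_c)) = Δ, i.e. h = Δ (ρ_m − ρ_c)/ρ_m.
h = 22.4 km × 519/3251 = 3.58 km.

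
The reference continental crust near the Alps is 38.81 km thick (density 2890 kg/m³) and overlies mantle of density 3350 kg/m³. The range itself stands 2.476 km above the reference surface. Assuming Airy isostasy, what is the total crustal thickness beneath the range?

56.8 km

Root depth r = h ρ_c / (ρ_m − ρ_c) = 2.476 km × 2890 / 460 = 15.56 km.
Total thickness = T + h + r = 38.81 km + 2.476 km + 15.56 km = 56.8 km.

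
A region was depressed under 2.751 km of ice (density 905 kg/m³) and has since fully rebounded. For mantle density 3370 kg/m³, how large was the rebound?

0.739 km

Removing the load lets mantle flow back in; uplift u satisfies ρ_ice t = ρ_m u.
u = t ρ_ice/ρ_m = 2.751 km × 905/3370 = 0.739 km.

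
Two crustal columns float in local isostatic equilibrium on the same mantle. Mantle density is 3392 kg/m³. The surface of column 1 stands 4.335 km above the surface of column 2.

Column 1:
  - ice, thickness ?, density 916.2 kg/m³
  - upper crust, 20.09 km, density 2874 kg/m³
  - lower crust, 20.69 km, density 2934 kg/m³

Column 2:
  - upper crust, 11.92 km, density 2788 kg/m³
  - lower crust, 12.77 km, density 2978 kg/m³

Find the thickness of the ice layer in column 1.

Take the compensation level at the base of the deeper column (depth z_c below the surface of column 1) and equate Σ ρ_i t_i down to z_c; mantle fills any gap and the z_c terms cancel.
Column 1: x×916.2 + 20.09×2874 + 20.69×2934 + (z_c − 40.78 − x)×3392
Column 2: 4.335×0 + 11.92×2788 + 12.77×2978 + (z_c − 4.335 − 24.69)×3392
The z_c×3392 term appears on both sides and cancels. Collect the known terms of each column as K = Σ(ρt)_known − 3392 × (depth of known layers): K_1 = 118443.12 − 3392×40.78 = −19882.64; K_2 = 71262.02 − 3392×(4.335 + 24.69) = −27190.78.
Balance: K_1 − x×(3392 − 916.2) = K_2, so x = (K_1 − K_2)/(3392 − 916.2) = 7308.14/2475.8 = 2.95 km.

2.95 km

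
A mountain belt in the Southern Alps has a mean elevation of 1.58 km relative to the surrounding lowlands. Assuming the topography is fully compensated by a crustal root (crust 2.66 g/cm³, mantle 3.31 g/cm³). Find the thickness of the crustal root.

By Archimedes' principle applied to the lithosphere: the weight of the topography is balanced by the buoyancy of the root, ρ_c h = (ρ_m − ρ_c) r.
r = h · ρ_c / (ρ_m − ρ_c) = 1.58 km × 2.66 / (3.31 − 2.66) = 6.47 km.

6.47 km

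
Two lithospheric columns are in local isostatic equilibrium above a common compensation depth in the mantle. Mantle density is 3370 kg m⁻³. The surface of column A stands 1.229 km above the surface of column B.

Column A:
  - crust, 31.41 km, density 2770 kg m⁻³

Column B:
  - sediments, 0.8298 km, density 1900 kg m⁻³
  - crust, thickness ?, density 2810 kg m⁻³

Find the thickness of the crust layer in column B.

24.1 km

Take the compensation level at the base of the deeper column (depth z_c below the surface of column A) and equate Σ ρ_i t_i down to z_c; mantle fills any gap and the z_c terms cancel.
Column A: 31.41×2770 + (z_c − 31.41)×3370
Column B: 1.229×0 + 0.8298×1900 + x×2810 + (z_c − 1.229 − 0.8298 − x)×3370
The z_c×3370 term appears on both sides and cancels. Collect the known terms of each column as K = Σ(ρt)_known − 3370 × (depth of known layers): K_A = 87005.7 − 3370×31.41 = −18846; K_B = 1576.62 − 3370×(1.229 + 0.8298) = −5361.536.
Balance: K_A = K_B − x×(3370 − 2810), so x = (K_B − K_A)/(3370 − 2810) = 13484.5/560 = 24.1 km.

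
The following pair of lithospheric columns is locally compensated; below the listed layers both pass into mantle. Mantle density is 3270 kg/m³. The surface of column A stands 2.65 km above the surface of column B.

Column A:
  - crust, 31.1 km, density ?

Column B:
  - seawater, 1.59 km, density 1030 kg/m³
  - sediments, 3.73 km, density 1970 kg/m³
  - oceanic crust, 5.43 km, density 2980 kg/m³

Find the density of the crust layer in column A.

Take the compensation level at the base of the deeper column (depth z_c below the surface of column A) and equate Σ ρ_i t_i down to z_c; mantle fills any gap and the z_c terms cancel.
Column A: 31.1×ρ + (z_c − 31.1)×3270
Column B: 2.65×0 + 1.59×1030 + 3.73×1970 + 5.43×2980 + (z_c − 2.65 − 10.75)×3270
The z_c×3270 term appears on both sides and cancels. Collect the known terms of each column as K = Σ(ρt)_known − 3270 × (depth of known layers): K_A = 0 − 3270×31.1 = −101697; K_B = 25167.2 − 3270×(2.65 + 10.75) = −18650.8.
Balance: K_A + 31.1×ρ = K_B, so ρ = (K_B − K_A)/31.1 = 83046.2/31.1 = 2670 kg/m³.

2670 kg/m³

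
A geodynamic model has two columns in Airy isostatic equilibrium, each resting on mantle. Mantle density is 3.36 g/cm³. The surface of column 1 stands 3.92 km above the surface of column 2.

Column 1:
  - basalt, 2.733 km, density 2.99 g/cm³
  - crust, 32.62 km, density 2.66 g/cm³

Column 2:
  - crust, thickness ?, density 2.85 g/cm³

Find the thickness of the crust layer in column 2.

20.9 km

Take the compensation level at the base of the deeper column (depth z_c below the surface of column 1) and equate Σ ρ_i t_i down to z_c; mantle fills any gap and the z_c terms cancel.
Column 1: 2.733×2.99 + 32.62×2.66 + (z_c − 35.353)×3.36
Column 2: 3.92×0 + x×2.85 + (z_c − 3.92 − 0 − x)×3.36
The z_c×3.36 term appears on both sides and cancels. Collect the known terms of each column as K = Σ(ρt)_known − 3.36 × (depth of known layers): K_1 = 94.94087 − 3.36×35.353 = −23.84521; K_2 = 0 − 3.36×(3.92 + 0) = −13.1712.
Balance: K_1 = K_2 − x×(3.36 − 2.85), so x = (K_2 − K_1)/(3.36 − 2.85) = 10.674/0.51 = 20.9 km.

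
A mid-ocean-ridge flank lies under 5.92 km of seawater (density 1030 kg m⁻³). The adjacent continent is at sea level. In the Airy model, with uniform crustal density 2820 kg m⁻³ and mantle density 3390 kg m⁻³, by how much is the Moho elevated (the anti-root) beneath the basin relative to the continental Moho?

18.6 km

By Archimedes' principle applied to the lithosphere: replacing crust with seawater at the top is compensated by replacing crust with mantle at the base: d (ρ_c − ρ_w) = a (ρ_m − ρ_c).
a = d (ρ_c − ρ_w)/(ρ_m − ρ_c) = 5.92 km × 1790/570 = 18.6 km.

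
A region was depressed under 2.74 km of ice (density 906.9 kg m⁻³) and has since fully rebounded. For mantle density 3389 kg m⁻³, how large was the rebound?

Removing the load lets mantle flow back in; uplift u satisfies ρ_ice t = ρ_m u.
u = t ρ_ice/ρ_m = 2.74 km × 906.9/3389 = 0.733 km.

0.733 km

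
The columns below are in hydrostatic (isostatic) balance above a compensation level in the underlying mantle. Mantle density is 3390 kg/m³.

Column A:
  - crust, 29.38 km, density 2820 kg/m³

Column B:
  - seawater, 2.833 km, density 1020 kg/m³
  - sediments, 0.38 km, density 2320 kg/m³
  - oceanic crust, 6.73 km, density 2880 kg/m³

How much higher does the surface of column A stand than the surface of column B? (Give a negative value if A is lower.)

1.83 km

For any compensation level in the mantle, the mantle terms cancel and isostasy reduces to e = (Σt_A − Σt_B) − (Σ(ρt)_A − Σ(ρt)_B) / ρ_m.
Σt_A = 29.38 km; Σt_B = 9.943 km; Σ(ρt)_A = 82851.6; Σ(ρt)_B = 23153.66 (in km·kg/m³).
e = (29.38 − 9.943) − (82851.6 − 23153.66) / 3390 = 1.83 km.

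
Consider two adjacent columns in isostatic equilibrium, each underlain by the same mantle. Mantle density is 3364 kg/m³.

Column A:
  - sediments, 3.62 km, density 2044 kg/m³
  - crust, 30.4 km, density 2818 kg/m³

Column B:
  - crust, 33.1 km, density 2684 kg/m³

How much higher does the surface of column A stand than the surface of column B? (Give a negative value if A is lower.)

For any compensation level in the mantle, the mantle terms cancel and isostasy reduces to e = (Σt_A − Σt_B) − (Σ(ρt)_A − Σ(ρt)_B) / ρ_m.
Σt_A = 34.02 km; Σt_B = 33.1 km; Σ(ρt)_A = 93066.48; Σ(ρt)_B = 88840.4 (in km·kg/m³).
e = (34.02 − 33.1) − (93066.48 − 88840.4) / 3364 = −0.336 km.

−0.336 km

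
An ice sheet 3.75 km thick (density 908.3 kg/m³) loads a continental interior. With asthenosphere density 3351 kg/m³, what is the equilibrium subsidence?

1.02 km

Isostatic balance requires: the ice load ρ_ice t is balanced by mantle displaced below, ρ_m s.
s = t ρ_ice / ρ_m = 3.75 km × 908.3/3351 = 1.02 km.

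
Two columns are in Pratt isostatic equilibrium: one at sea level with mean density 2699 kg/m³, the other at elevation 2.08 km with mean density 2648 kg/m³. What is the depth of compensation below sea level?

ρ_ref D = ρ (D + h) → D (ρ_ref − ρ) = ρ h.
D = ρ h/(ρ_ref − ρ) = 2648 × 2.08 km/(2699 − 2648) = 108 km.

108 km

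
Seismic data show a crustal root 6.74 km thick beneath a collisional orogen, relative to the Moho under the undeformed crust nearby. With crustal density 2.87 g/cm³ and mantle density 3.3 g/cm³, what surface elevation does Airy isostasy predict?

1.01 km

Isostatic balance requires: ρ_c h = (ρ_m − ρ_c) r.
h = r (ρ_m − ρ_c) / ρ_c = 6.74 km × (3.3 − 2.87) / 2.87 = 1.01 km.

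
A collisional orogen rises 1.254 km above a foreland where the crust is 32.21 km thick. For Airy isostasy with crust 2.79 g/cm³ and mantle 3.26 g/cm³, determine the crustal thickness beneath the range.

40.9 km

Root depth r = h ρ_c / (ρ_m − ρ_c) = 1.254 km × 2.79 / 0.47 = 7.444 km.
Total thickness = T + h + r = 32.21 km + 1.254 km + 7.444 km = 40.9 km.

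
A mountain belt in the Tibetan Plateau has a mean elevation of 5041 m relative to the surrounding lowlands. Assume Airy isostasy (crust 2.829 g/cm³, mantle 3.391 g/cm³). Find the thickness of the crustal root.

Isostatic balance requires: the weight of the topography is balanced by the buoyancy of the root, ρ_c h = (ρ_m − ρ_c) r.
r = h · ρ_c / (ρ_m − ρ_c) = 5041 m × 2.829 / (3.391 − 2.829) = 25400 m.

25400 m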